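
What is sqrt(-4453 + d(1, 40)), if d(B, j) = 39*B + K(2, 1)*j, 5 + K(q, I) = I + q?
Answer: I*sqrt(4494) ≈ 67.037*I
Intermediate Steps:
K(q, I) = -5 + I + q (K(q, I) = -5 + (I + q) = -5 + I + q)
d(B, j) = -2*j + 39*B (d(B, j) = 39*B + (-5 + 1 + 2)*j = 39*B - 2*j = -2*j + 39*B)
sqrt(-4453 + d(1, 40)) = sqrt(-4453 + (-2*40 + 39*1)) = sqrt(-4453 + (-80 + 39)) = sqrt(-4453 - 41) = sqrt(-4494) = I*sqrt(4494)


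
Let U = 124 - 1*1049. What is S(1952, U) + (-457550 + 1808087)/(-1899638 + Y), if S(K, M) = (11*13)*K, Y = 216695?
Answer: 156589542237/560981 ≈ 2.7914e+5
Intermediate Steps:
U = -925 (U = 124 - 1049 = -925)
S(K, M) = 143*K
S(1952, U) + (-457550 + 1808087)/(-1899638 + Y) = 143*1952 + (-457550 + 1808087)/(-1899638 + 216695) = 279136 + 1350537/(-1682943) = 279136 + 1350537*(-1/1682943) = 279136 - 450179/560981 = 156589542237/560981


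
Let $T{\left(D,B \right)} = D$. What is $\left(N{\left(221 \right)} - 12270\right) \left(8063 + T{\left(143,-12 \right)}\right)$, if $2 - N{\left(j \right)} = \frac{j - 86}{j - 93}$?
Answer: $- \frac{6443511217}{64} \approx -1.0068 \cdot 10^{8}$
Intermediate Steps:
$N{\left(j \right)} = 2 - \frac{-86 + j}{-93 + j}$ ($N{\left(j \right)} = 2 - \frac{j - 86}{j - 93} = 2 - \frac{-86 + j}{-93 + j}$)
$\left(N{\left(221 \right)} - 12270\right) \left(8063 + T{\left(143,-12 \right)}\right) = \left(\frac{-100 + 221}{-93 + 221} - 12270\right) \left(8063 + 143\right) = \left(\frac{1}{128} \cdot 121 - 12270\right) 8206 = \left(\frac{121}{128} - 12270\right) 8206 = \left(- \frac{1570439}{128}\right) 8206 = - \frac{6443511217}{64}$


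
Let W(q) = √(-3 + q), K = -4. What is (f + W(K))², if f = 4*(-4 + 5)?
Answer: (4 + I*√7)² ≈ 9.0 + 21.166*I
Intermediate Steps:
f = 4 (f = 4*1 = 4)
(f + W(K))² = (4 + √(-3 - 4))² = (4 + √(-7))² = (4 + I*√7)²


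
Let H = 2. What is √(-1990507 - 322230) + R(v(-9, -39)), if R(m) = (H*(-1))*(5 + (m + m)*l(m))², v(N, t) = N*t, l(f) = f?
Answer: -121432819298 + I*√2312737 ≈ -1.2143e+11 + 1520.8*I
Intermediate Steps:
R(m) = -2*(5 + 2*m²)² (R(m) = (2*(-1))*(5 + (m + m)*m)² = -2*(5 + (2*m)*m)² = -2*(5 + 2*m²)²)
√(-1990507 - 322230) + R(v(-9, -39)) = √(-1990507 - 322230) - 2*(5 + 2*(-9*(-39))²)² = √(-2312737) - 2*(5 + 2*351²)² = I*√2312737 - 2*(5 + 2*123201)² = I*√2312737 - 2*(5 + 246402)² = I*√2312737 - 2*246407² = I*√2312737 - 2*60716409649 = I*√2312737 - 121432819298 = -121432819298 + I*√2312737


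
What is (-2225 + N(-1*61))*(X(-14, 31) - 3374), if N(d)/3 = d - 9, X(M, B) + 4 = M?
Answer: 8259520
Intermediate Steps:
X(M, B) = -4 + M
N(d) = -27 + 3*d (N(d) = 3*(d - 9) = 3*(-9 + d) = -27 + 3*d)
(-2225 + N(-1*61))*(X(-14, 31) - 3374) = (-2225 + (-27 + 3*(-1*61)))*((-4 - 14) - 3374) = (-2225 + (-27 + 3*(-61)))*(-18 - 3374) = (-2225 + (-27 - 183))*(-3392) = (-2225 - 210)*(-3392) = -2435*(-3392) = 8259520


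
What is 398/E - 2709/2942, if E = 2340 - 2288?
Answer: 128756/19123 ≈ 6.7330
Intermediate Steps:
E = 52
398/E - 2709/2942 = 398/52 - 2709/2942 = 398*(1/52) - 2709*1/2942 = 199/26 - 2709/2942 = 128756/19123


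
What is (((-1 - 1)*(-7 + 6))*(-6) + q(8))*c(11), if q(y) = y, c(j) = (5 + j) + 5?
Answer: -84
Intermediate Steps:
c(j) = 10 + j
(((-1 - 1)*(-7 + 6))*(-6) + q(8))*c(11) = (((-1 - 1)*(-7 + 6))*(-6) + 8)*(10 + 11) = (-2*(-1)*(-6) + 8)*21 = (2*(-6) + 8)*21 = (-12 + 8)*21 = -4*21 = -84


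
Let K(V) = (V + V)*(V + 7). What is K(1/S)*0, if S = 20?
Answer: 0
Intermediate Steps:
K(V) = 2*V*(7 + V) (K(V) = (2*V)*(7 + V) = 2*V*(7 + V))
K(1/S)*0 = (2*(7 + 1/20)/20)*0 = (2*(1/20)*(7 + 1/20))*0 = (2*(1/20)*(141/20))*0 = (141/200)*0 = 0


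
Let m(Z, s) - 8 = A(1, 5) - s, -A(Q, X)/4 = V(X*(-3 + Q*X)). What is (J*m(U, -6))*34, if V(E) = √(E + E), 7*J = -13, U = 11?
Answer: -884 + 3536*√5/7 ≈ 245.53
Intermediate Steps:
J = -13/7 (J = (⅐)*(-13) = -13/7 ≈ -1.8571)
V(E) = √2*√E (V(E) = √(2*E) = √2*√E)
A(Q, X) = -4*√2*√(X*(-3 + Q*X))
m(Z, s) = 8 - s - 8*√5 (m(Z, s) = 8 + (-4*√2*√(5*(-3 + 1*5)) - s) = 8 + (-4*√2*√(5*(-3 + 5)) - s) = 8 + (-4*√2*√(5*2) - s) = 8 + (-4*√2*√10 - s) = 8 + (-8*√5 - s) = 8 + (-s - 8*√5) = 8 - s - 8*√5)
(J*m(U, -6))*34 = -13*(8 - 1*(-6) - 8*√5)/7*34 = -13*(8 + 6 - 8*√5)/7*34 = -13*(14 - 8*√5)/7*34 = (-26 + 104*√5/7)*34 = -884 + 3536*√5/7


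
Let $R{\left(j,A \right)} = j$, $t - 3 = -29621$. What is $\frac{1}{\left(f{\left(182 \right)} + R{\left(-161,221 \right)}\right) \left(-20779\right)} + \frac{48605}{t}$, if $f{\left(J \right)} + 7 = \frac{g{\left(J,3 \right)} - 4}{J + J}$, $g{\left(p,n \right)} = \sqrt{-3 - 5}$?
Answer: $- \frac{472164871168999121}{287718991775548146} + \frac{91 i \sqrt{2}}{9714328846497} \approx -1.6411 + 1.3248 \cdot 10^{-11} i$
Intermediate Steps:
$t = -29618$ ($t = 3 - 29621 = -29618$)
$g{\left(p,n \right)} = 2 i \sqrt{2}$ ($g{\left(p,n \right)} = \sqrt{-8} = 2 i \sqrt{2}$)
$f{\left(J \right)} = -7 + \frac{-4 + 2 i \sqrt{2}}{2 J}$ ($f{\left(J \right)} = -7 + \frac{2 i \sqrt{2} - 4}{J + J} = -7 + \frac{-4 + 2 i \sqrt{2}}{2 J}$)
$\frac{1}{\left(f{\left(182 \right)} + R{\left(-161,221 \right)}\right) \left(-20779\right)} + \frac{48605}{t} = \frac{1}{\left(\frac{-2 - 1274 + i \sqrt{2}}{182} - 161\right) \left(-20779\right)} + \frac{48605}{-29618} = \frac{1}{\frac{-2 - 1274 + i \sqrt{2}}{182} - 161} \left(- \frac{1}{20779}\right) + 48605 \left(- \frac{1}{29618}\right) = \frac{1}{\frac{-1276 + i \sqrt{2}}{182} - 161} \left(- \frac{1}{20779}\right) - \frac{48605}{29618} = \frac{1}{\left(- \frac{638}{91} + \frac{i \sqrt{2}}{182}\right) - 161} \left(- \frac{1}{20779}\right) - \frac{48605}{29618} = \frac{1}{- \frac{15289}{91} + \frac{i \sqrt{2}}{182}} \left(- \frac{1}{20779}\right) - \frac{48605}{29618} = - \frac{1}{20779 \left(- \frac{15289}{91} + \frac{i \sqrt{2}}{182}\right)} - \frac{48605}{29618} = - \frac{48605}{29618} - \frac{1}{20779 \left(- \frac{15289}{91} + \frac{i \sqrt{2}}{182}\right)}$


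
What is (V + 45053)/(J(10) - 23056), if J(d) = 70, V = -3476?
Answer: -13859/7662 ≈ -1.8088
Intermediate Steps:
(V + 45053)/(J(10) - 23056) = (-3476 + 45053)/(70 - 23056) = 41577/(-22986) = 41577*(-1/22986) = -13859/7662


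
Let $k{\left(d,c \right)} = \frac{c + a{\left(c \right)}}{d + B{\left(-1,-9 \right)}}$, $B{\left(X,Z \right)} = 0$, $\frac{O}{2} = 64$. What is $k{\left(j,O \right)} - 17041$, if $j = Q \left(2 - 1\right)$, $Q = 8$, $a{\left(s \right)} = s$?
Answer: $-17009$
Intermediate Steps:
$O = 128$ ($O = 2 \cdot 64 = 128$)
$j = 8$ ($j = 8 \left(2 - 1\right) = 8 \cdot 1 = 8$)
$k{\left(d,c \right)} = \frac{2 c}{d}$ ($k{\left(d,c \right)} = \frac{c + c}{d + 0} = \frac{2 c}{d}$)
$k{\left(j,O \right)} - 17041 = 2 \cdot 128 \cdot \frac{1}{8} - 17041 = 32 - 17041 = -17009$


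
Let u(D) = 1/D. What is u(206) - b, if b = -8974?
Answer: 1848645/206 ≈ 8974.0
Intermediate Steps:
u(206) - b = 1/206 - 1*(-8974) = 1/206 + 8974 = 1848645/206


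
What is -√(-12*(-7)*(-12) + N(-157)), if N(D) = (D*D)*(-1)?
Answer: -I*√25657 ≈ -160.18*I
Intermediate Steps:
N(D) = -D² (N(D) = D²*(-1) = -D²)
-√(-12*(-7)*(-12) + N(-157)) = -√(-12*(-7)*(-12) - 1*(-157)²) = -√(84*(-12) - 1*24649) = -√(-1008 - 24649) = -√(-25657) = -I*√25657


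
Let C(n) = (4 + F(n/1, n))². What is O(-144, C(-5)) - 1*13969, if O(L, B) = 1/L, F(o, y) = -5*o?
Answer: -2011537/144 ≈ -13969.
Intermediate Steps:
C(n) = (4 - 5*n)² (C(n) = (4 - 5*n/1)² = (4 - 5*n)²)
O(-144, C(-5)) - 1*13969 = 1/(-144) - 1*13969 = -1/144 - 13969 = -2011537/144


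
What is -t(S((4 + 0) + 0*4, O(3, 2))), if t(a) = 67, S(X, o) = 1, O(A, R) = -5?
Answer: -67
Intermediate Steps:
-t(S((4 + 0) + 0*4, O(3, 2))) = -1*67 = -67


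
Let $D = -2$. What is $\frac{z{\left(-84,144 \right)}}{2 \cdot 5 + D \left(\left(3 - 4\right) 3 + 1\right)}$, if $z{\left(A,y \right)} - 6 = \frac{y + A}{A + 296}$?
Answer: $\frac{333}{742} \approx 0.44879$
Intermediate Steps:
$z{\left(A,y \right)} = 6 + \frac{A + y}{296 + A}$ ($z{\left(A,y \right)} = 6 + \frac{y + A}{A + 296} = 6 + \frac{A + y}{296 + A}$)
$\frac{z{\left(-84,144 \right)}}{2 \cdot 5 + D \left(\left(3 - 4\right) 3 + 1\right)} = \frac{\frac{1}{296 - 84} \left(1776 + 144 + 7 \left(-84\right)\right)}{2 \cdot 5 - 2 \left(\left(3 - 4\right) 3 + 1\right)} = \frac{\frac{1}{212} \left(1776 + 144 - 588\right)}{10 - 2 \left(\left(-1\right) 3 + 1\right)} = \frac{\frac{1}{212} \cdot 1332}{10 - 2 \left(-3 + 1\right)} = \frac{1}{10 - -4} \cdot \frac{333}{53} = \frac{1}{10 + 4} \cdot \frac{333}{53} = \frac{1}{14} \cdot \frac{333}{53} = \frac{333}{742}$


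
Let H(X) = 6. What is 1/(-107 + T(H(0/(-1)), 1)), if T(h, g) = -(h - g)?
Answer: -1/112 ≈ -0.0089286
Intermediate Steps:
T(h, g) = g - h
1/(-107 + T(H(0/(-1)), 1)) = 1/(-107 + (1 - 1*6)) = 1/(-107 + (1 - 6)) = 1/(-107 - 5) = 1/(-112) = -1/112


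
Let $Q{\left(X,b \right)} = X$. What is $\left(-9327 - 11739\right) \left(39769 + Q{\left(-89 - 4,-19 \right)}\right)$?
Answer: $-835814616$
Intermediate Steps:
$\left(-9327 - 11739\right) \left(39769 + Q{\left(-89 - 4,-19 \right)}\right) = \left(-9327 - 11739\right) \left(39769 - 93\right) = - 21066 \left(39769 - 93\right) = \left(-21066\right) 39676 = -835814616$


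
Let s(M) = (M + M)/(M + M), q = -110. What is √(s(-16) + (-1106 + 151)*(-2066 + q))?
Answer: √2078081 ≈ 1441.6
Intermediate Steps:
s(M) = 1 (s(M) = (2*M)/((2*M)) = (2*M)*(1/(2*M)) = 1)
√(s(-16) + (-1106 + 151)*(-2066 + q)) = √(1 + (-1106 + 151)*(-2066 - 110)) = √(1 - 955*(-2176)) = √(1 + 2078080) = √2078081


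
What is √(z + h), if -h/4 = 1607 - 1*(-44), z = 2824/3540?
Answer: I*√5171793090/885 ≈ 81.26*I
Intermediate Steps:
z = 706/885 (z = 2824*(1/3540) = 706/885 ≈ 0.79774)
h = -6604 (h = -4*(1607 - 1*(-44)) = -4*(1607 + 44) = -4*1651 = -6604)
√(z + h) = √(706/885 - 6604) = √(-5843834/885) = I*√5171793090/885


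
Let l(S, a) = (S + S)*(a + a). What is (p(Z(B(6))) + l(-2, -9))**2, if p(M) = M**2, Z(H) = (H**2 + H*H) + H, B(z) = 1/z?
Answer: 34058896/6561 ≈ 5191.1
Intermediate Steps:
Z(H) = H + 2*H**2 (Z(H) = (H**2 + H**2) + H = 2*H**2 + H = H + 2*H**2)
l(S, a) = 4*S*a (l(S, a) = (2*S)*(2*a) = 4*S*a)
(p(Z(B(6))) + l(-2, -9))**2 = (((1 + 2/6)/6)**2 + 4*(-2)*(-9))**2 = (((1 + 2*(1/6))/6)**2 + 72)**2 = (((1 + 1/3)/6)**2 + 72)**2 = (((1/6)*(4/3))**2 + 72)**2 = ((2/9)**2 + 72)**2 = (4/81 + 72)**2 = (5836/81)**2 = 34058896/6561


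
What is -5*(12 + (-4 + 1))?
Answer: -45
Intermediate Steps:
-5*(12 + (-4 + 1)) = -5*(12 - 3) = -5*9 = -45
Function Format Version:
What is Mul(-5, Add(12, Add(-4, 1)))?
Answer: -45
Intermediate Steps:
Mul(-5, Add(12, Add(-4, 1))) = Mul(-5, Add(12, -3)) = Mul(-5, 9) = -45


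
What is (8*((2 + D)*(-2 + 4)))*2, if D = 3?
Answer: 160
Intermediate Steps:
(8*((2 + D)*(-2 + 4)))*2 = (8*((2 + 3)*(-2 + 4)))*2 = (8*(5*2))*2 = (8*10)*2 = 80*2 = 160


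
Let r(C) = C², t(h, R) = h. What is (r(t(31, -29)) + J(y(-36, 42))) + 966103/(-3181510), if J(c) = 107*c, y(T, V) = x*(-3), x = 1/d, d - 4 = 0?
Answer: 5602297659/6363020 ≈ 880.45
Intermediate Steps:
d = 4 (d = 4 + 0 = 4)
x = ¼ (x = 1/4 = 1*(¼) = ¼ ≈ 0.25000)
y(T, V) = -¾ (y(T, V) = (¼)*(-3) = -¾)
(r(t(31, -29)) + J(y(-36, 42))) + 966103/(-3181510) = (31² + 107*(-¾)) + 966103/(-3181510) = (961 - 321/4) + 966103*(-1/3181510) = 3523/4 - 966103/3181510 = 5602297659/6363020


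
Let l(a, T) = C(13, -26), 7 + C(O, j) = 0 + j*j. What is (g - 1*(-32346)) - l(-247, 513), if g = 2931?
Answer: 34608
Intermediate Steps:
C(O, j) = -7 + j² (C(O, j) = -7 + (0 + j*j) = -7 + (0 + j²) = -7 + j²)
l(a, T) = 669 (l(a, T) = -7 + (-26)² = -7 + 676 = 669)
(g - 1*(-32346)) - l(-247, 513) = (2931 - 1*(-32346)) - 1*669 = (2931 + 32346) - 669 = 35277 - 669 = 34608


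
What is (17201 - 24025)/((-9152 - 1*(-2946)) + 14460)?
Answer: -3412/4127 ≈ -0.82675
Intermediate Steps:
(17201 - 24025)/((-9152 - 1*(-2946)) + 14460) = -6824/((-9152 + 2946) + 14460) = -6824/(-6206 + 14460) = -6824/8254 = -6824*1/8254 = -3412/4127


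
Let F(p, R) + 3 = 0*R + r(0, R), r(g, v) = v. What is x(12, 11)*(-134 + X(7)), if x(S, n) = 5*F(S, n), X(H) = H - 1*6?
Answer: -5320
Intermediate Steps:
X(H) = -6 + H (X(H) = H - 6 = -6 + H)
F(p, R) = -3 + R (F(p, R) = -3 + (0*R + R) = -3 + (0 + R) = -3 + R)
x(S, n) = -15 + 5*n (x(S, n) = 5*(-3 + n) = -15 + 5*n)
x(12, 11)*(-134 + X(7)) = (-15 + 5*11)*(-134 + (-6 + 7)) = (-15 + 55)*(-134 + 1) = 40*(-133) = -5320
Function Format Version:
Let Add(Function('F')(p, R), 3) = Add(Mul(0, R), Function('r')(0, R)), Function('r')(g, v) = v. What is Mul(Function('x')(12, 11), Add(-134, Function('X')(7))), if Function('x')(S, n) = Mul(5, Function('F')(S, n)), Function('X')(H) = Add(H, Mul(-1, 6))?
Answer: -5320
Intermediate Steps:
Function('X')(H) = Add(-6, H) (Function('X')(H) = Add(H, -6) = Add(-6, H))
Function('F')(p, R) = Add(-3, R) (Function('F')(p, R) = Add(-3, Add(Mul(0, R), R)) = Add(-3, Add(0, R)) = Add(-3, R))
Function('x')(S, n) = Add(-15, Mul(5, n)) (Function('x')(S, n) = Mul(5, Add(-3, n)) = Add(-15, Mul(5, n)))
Mul(Function('x')(12, 11), Add(-134, Function('X')(7))) = Mul(Add(-15, Mul(5, 11)), Add(-134, Add(-6, 7))) = Mul(Add(-15, 55), Add(-134, 1)) = Mul(40, -133) = -5320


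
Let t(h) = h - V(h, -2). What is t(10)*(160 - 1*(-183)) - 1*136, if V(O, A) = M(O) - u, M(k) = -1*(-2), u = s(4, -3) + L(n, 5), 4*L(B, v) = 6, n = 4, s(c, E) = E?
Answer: 4187/2 ≈ 2093.5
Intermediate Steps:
L(B, v) = 3/2 (L(B, v) = (¼)*6 = 3/2)
u = -3/2 (u = -3 + 3/2 = -3/2 ≈ -1.5000)
M(k) = 2
V(O, A) = 7/2 (V(O, A) = 2 - 1*(-3/2) = 2 + 3/2 = 7/2)
t(h) = -7/2 + h (t(h) = h - 1*7/2 = h - 7/2 = -7/2 + h)
t(10)*(160 - 1*(-183)) - 1*136 = (-7/2 + 10)*(160 - 1*(-183)) - 1*136 = 13*(160 + 183)/2 - 136 = (13/2)*343 - 136 = 4459/2 - 136 = 4187/2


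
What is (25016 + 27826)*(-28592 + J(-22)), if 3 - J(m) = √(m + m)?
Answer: -1510699938 - 105684*I*√11 ≈ -1.5107e+9 - 3.5051e+5*I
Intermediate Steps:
J(m) = 3 - √2*√m (J(m) = 3 - √(m + m) = 3 - √(2*m) = 3 - √2*√m)
(25016 + 27826)*(-28592 + J(-22)) = (25016 + 27826)*(-28592 + (3 - √2*√(-22))) = 52842*(-28592 + (3 - √2*I*√22)) = 52842*(-28592 + (3 - 2*I*√11)) = 52842*(-28589 - 2*I*√11) = -1510699938 - 105684*I*√11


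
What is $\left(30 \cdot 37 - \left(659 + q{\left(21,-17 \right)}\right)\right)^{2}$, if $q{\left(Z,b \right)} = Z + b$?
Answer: $199809$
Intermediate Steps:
$\left(30 \cdot 37 - \left(659 + q{\left(21,-17 \right)}\right)\right)^{2} = \left(30 \cdot 37 - 663\right)^{2} = \left(1110 - 663\right)^{2} = 447^{2} = 199809$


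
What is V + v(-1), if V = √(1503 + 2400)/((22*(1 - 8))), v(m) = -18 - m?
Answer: -17 - √3903/154 ≈ -17.406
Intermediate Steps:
V = -√3903/154 (V = √3903/((22*(-7))) = √3903/(-154) = √3903*(-1/154) = -√3903/154 ≈ -0.40568)
V + v(-1) = -√3903/154 + (-18 - 1*(-1)) = -√3903/154 + (-18 + 1) = -√3903/154 - 17 = -17 - √3903/154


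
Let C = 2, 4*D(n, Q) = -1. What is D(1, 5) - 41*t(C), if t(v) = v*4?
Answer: -1313/4 ≈ -328.25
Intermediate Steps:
D(n, Q) = -¼ (D(n, Q) = (¼)*(-1) = -¼)
t(v) = 4*v
D(1, 5) - 41*t(C) = -¼ - 164*2 = -¼ - 41*8 = -¼ - 328 = -1313/4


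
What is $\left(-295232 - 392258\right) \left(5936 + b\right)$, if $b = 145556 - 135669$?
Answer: $-10878154270$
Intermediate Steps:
$b = 9887$ ($b = 145556 - 135669 = 9887$)
$\left(-295232 - 392258\right) \left(5936 + b\right) = \left(-295232 - 392258\right) \left(5936 + 9887\right) = \left(-687490\right) 15823 = -10878154270$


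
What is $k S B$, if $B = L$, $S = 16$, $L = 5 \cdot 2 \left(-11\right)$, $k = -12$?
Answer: $21120$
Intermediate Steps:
$L = -110$ ($L = 10 \left(-11\right) = -110$)
$B = -110$
$k S B = \left(-12\right) 16 \left(-110\right) = \left(-192\right) \left(-110\right) = 21120$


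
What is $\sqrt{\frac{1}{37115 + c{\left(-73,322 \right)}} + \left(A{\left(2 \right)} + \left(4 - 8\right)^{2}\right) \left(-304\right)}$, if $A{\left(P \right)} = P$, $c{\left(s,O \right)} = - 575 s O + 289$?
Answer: $\frac{7 i \sqrt{20513679800561302}}{13553354} \approx 73.973 i$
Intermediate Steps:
$c{\left(s,O \right)} = 289 - 575 O s$ ($c{\left(s,O \right)} = - 575 O s + 289 = 289 - 575 O s$)
$\sqrt{\frac{1}{37115 + c{\left(-73,322 \right)}} + \left(A{\left(2 \right)} + \left(4 - 8\right)^{2}\right) \left(-304\right)} = \sqrt{\frac{1}{37115 - \left(-289 + 185150 \left(-73\right)\right)} + \left(2 + \left(4 - 8\right)^{2}\right) \left(-304\right)} = \sqrt{\frac{1}{37115 + \left(289 + 13515950\right)} + \left(2 + \left(-4\right)^{2}\right) \left(-304\right)} = \sqrt{\frac{1}{37115 + 13516239} + \left(2 + 16\right) \left(-304\right)} = \sqrt{\frac{1}{13553354} + 18 \left(-304\right)} = \sqrt{\frac{1}{13553354} - 5472} = \sqrt{- \frac{74163953087}{13553354}} = \frac{7 i \sqrt{20513679800561302}}{13553354}$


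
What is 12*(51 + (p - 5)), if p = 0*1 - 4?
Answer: 504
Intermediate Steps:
p = -4 (p = 0 - 4 = -4)
12*(51 + (p - 5)) = 12*(51 + (-4 - 5)) = 12*(51 - 9) = 12*42 = 504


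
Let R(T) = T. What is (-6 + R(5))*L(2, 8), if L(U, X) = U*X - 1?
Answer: -15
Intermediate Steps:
L(U, X) = -1 + U*X
(-6 + R(5))*L(2, 8) = (-6 + 5)*(-1 + 2*8) = -(-1 + 16) = -1*15 = -15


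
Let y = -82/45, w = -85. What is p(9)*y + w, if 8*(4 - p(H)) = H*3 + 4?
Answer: -15341/180 ≈ -85.228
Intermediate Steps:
p(H) = 7/2 - 3*H/8 (p(H) = 4 - (H*3 + 4)/8 = 4 - (3*H + 4)/8 = 4 - (4 + 3*H)/8 = 4 + (-1/2 - 3*H/8) = 7/2 - 3*H/8)
y = -82/45 (y = -82*1/45 = -82/45 ≈ -1.8222)
p(9)*y + w = (7/2 - 3/8*9)*(-82/45) - 85 = (7/2 - 27/8)*(-82/45) - 85 = (1/8)*(-82/45) - 85 = -41/180 - 85 = -15341/180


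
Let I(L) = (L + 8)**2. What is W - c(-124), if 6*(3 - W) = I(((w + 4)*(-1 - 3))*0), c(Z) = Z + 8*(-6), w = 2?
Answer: 493/3 ≈ 164.33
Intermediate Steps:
c(Z) = -48 + Z (c(Z) = Z - 48 = -48 + Z)
I(L) = (8 + L)**2
W = -23/3 (W = 3 - (8 + ((2 + 4)*(-1 - 3))*0)**2/6 = 3 - (8 + (6*(-4))*0)**2/6 = 3 - (8 - 24*0)**2/6 = 3 - (8 + 0)**2/6 = 3 - 1/6*8**2 = 3 - 1/6*64 = 3 - 32/3 = -23/3 ≈ -7.6667)
W - c(-124) = -23/3 - (-48 - 124) = -23/3 - 1*(-172) = -23/3 + 172 = 493/3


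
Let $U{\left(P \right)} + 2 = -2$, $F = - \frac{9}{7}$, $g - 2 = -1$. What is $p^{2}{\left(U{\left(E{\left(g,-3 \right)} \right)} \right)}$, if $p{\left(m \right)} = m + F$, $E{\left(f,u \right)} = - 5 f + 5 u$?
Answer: $\frac{1369}{49} \approx 27.939$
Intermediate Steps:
$g = 1$ ($g = 2 - 1 = 1$)
$F = - \frac{9}{7}$ ($F = \left(-9\right) \frac{1}{7} = - \frac{9}{7} \approx -1.2857$)
$U{\left(P \right)} = -4$ ($U{\left(P \right)} = -2 - 2 = -4$)
$p{\left(m \right)} = - \frac{9}{7} + m$ ($p{\left(m \right)} = m - \frac{9}{7} = - \frac{9}{7} + m$)
$p^{2}{\left(U{\left(E{\left(g,-3 \right)} \right)} \right)} = \left(- \frac{9}{7} - 4\right)^{2} = \left(- \frac{37}{7}\right)^{2} = \frac{1369}{49}$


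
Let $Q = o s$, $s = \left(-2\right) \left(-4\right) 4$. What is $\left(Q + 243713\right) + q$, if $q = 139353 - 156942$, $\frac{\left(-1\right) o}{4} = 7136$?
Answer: $-687284$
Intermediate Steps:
$o = -28544$ ($o = \left(-4\right) 7136 = -28544$)
$s = 32$ ($s = 8 \cdot 4 = 32$)
$q = -17589$
$Q = -913408$ ($Q = \left(-28544\right) 32 = -913408$)
$\left(Q + 243713\right) + q = \left(-913408 + 243713\right) - 17589 = -669695 - 17589 = -687284$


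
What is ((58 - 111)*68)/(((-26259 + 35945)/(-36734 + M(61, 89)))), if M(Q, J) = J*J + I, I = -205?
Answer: 52290436/4843 ≈ 10797.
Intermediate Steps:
M(Q, J) = -205 + J² (M(Q, J) = J*J - 205 = J² - 205 = -205 + J²)
((58 - 111)*68)/(((-26259 + 35945)/(-36734 + M(61, 89)))) = ((58 - 111)*68)/(((-26259 + 35945)/(-36734 + (-205 + 89²)))) = (-53*68)/((9686/(-36734 + (-205 + 7921)))) = -3604/(9686/(-36734 + 7716)) = -3604/(9686/(-29018)) = -3604/(9686*(-1/29018)) = -3604/(-4843/14509) = -3604*(-14509/4843) = 52290436/4843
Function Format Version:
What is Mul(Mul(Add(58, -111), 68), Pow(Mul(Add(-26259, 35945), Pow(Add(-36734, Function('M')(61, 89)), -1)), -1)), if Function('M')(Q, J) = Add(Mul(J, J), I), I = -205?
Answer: Rational(52290436, 4843) ≈ 10797.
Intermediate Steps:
Function('M')(Q, J) = Add(-205, Pow(J, 2)) (Function('M')(Q, J) = Add(Mul(J, J), -205) = Add(Pow(J, 2), -205) = Add(-205, Pow(J, 2)))
Mul(Mul(Add(58, -111), 68), Pow(Mul(Add(-26259, 35945), Pow(Add(-36734, Function('M')(61, 89)), -1)), -1)) = Mul(Mul(Add(58, -111), 68), Pow(Mul(Add(-26259, 35945), Pow(Add(-36734, Add(-205, Pow(89, 2))), -1)), -1)) = Mul(Mul(-53, 68), Pow(Mul(9686, Pow(Add(-36734, Add(-205, 7921)), -1)), -1)) = Mul(-3604, Pow(Mul(9686, Pow(Add(-36734, 7716), -1)), -1)) = Mul(-3604, Pow(Mul(9686, Pow(-29018, -1)), -1)) = Mul(-3604, Pow(Mul(9686, Rational(-1, 29018)), -1)) = Mul(-3604, Pow(Rational(-4843, 14509), -1)) = Mul(-3604, Rational(-14509, 4843)) = Rational(52290436, 4843)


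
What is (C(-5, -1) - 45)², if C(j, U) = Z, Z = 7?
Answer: 1444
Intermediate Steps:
C(j, U) = 7
(C(-5, -1) - 45)² = (7 - 45)² = (-38)² = 1444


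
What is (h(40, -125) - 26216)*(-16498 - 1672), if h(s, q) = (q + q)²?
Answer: -659280280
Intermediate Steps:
h(s, q) = 4*q² (h(s, q) = (2*q)² = 4*q²)
(h(40, -125) - 26216)*(-16498 - 1672) = (4*(-125)² - 26216)*(-16498 - 1672) = (4*15625 - 26216)*(-18170) = (62500 - 26216)*(-18170) = 36284*(-18170) = -659280280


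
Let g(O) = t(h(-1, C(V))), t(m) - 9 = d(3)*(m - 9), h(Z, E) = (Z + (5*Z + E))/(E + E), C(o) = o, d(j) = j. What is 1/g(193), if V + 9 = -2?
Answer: -22/345 ≈ -0.063768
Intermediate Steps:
V = -11 (V = -9 - 2 = -11)
h(Z, E) = (E + 6*Z)/(2*E) (h(Z, E) = (Z + (E + 5*Z))/((2*E)) = (E + 6*Z)*(1/(2*E)) = (E + 6*Z)/(2*E))
t(m) = -18 + 3*m (t(m) = 9 + 3*(m - 9) = 9 + 3*(-9 + m) = 9 + (-27 + 3*m) = -18 + 3*m)
g(O) = -345/22 (g(O) = -18 + 3*((1/2)*(-11 + 6*(-1))/(-11)) = -18 + 3*((1/2)*(-1/11)*(-11 - 6)) = -18 + 3*((1/2)*(-1/11)*(-17)) = -18 + 3*(17/22) = -18 + 51/22 = -345/22)
1/g(193) = 1/(-345/22) = -22/345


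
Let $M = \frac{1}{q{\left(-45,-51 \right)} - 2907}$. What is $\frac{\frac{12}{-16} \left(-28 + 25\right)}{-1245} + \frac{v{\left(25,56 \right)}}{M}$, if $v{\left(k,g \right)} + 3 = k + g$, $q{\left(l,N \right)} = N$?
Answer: $- \frac{383001843}{1660} \approx -2.3072 \cdot 10^{5}$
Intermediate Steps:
$v{\left(k,g \right)} = -3 + g + k$ ($v{\left(k,g \right)} = -3 + \left(k + g\right) = -3 + \left(g + k\right) = -3 + g + k$)
$M = - \frac{1}{2958}$ ($M = \frac{1}{-51 - 2907} = \frac{1}{-2958} = - \frac{1}{2958} \approx -0.00033807$)
$\frac{\frac{12}{-16} \left(-28 + 25\right)}{-1245} + \frac{v{\left(25,56 \right)}}{M} = \frac{\frac{12}{-16} \left(-28 + 25\right)}{-1245} + \frac{-3 + 56 + 25}{- \frac{1}{2958}} = 12 \left(- \frac{1}{16}\right) \left(-3\right) \left(- \frac{1}{1245}\right) + 78 \left(-2958\right) = \left(- \frac{3}{4}\right) \left(-3\right) \left(- \frac{1}{1245}\right) - 230724 = \frac{9}{4} \left(- \frac{1}{1245}\right) - 230724 = - \frac{3}{1660} - 230724 = - \frac{383001843}{1660}$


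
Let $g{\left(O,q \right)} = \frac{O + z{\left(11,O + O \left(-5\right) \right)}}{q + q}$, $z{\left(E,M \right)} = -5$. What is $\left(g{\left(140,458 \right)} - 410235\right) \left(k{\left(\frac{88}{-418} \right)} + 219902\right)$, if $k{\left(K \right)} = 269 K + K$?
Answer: $- \frac{784817246041125}{8702} \approx -9.0188 \cdot 10^{10}$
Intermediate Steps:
$k{\left(K \right)} = 270 K$
$g{\left(O,q \right)} = \frac{-5 + O}{2 q}$ ($g{\left(O,q \right)} = \frac{O - 5}{q + q} = \frac{-5 + O}{2 q}$)
$\left(g{\left(140,458 \right)} - 410235\right) \left(k{\left(\frac{88}{-418} \right)} + 219902\right) = \left(\frac{-5 + 140}{2 \cdot 458} - 410235\right) \left(270 \frac{88}{-418} + 219902\right) = \left(\frac{1}{2} \cdot \frac{1}{458} \cdot 135 - 410235\right) \left(270 \cdot 88 \left(- \frac{1}{418}\right) + 219902\right) = \left(\frac{135}{916} - 410235\right) \left(270 \left(- \frac{4}{19}\right) + 219902\right) = - \frac{375775125 \left(- \frac{1080}{19} + 219902\right)}{916} = \left(- \frac{375775125}{916}\right) \frac{4177058}{19} = - \frac{784817246041125}{8702}$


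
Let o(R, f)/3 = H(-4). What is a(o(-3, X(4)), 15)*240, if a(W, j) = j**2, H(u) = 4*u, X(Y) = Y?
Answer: 54000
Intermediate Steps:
o(R, f) = -48 (o(R, f) = 3*(4*(-4)) = 3*(-16) = -48)
a(o(-3, X(4)), 15)*240 = 15**2*240 = 225*240 = 54000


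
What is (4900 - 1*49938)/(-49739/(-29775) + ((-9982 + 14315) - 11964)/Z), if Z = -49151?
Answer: -32955904011975/1335967307 ≈ -24668.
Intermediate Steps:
(4900 - 1*49938)/(-49739/(-29775) + ((-9982 + 14315) - 11964)/Z) = (4900 - 1*49938)/(-49739/(-29775) + ((-9982 + 14315) - 11964)/(-49151)) = (4900 - 49938)/(-49739*(-1/29775) + (4333 - 11964)*(-1/49151)) = -45038/(49739/29775 - 7631*(-1/49151)) = -45038/(49739/29775 + 7631/49151) = -45038/2671934614/1463471025 = -45038*1463471025/2671934614 = -32955904011975/1335967307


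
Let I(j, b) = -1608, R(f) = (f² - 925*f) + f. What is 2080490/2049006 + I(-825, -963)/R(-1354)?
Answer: 11966032687/11791005027 ≈ 1.0148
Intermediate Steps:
R(f) = f² - 924*f
2080490/2049006 + I(-825, -963)/R(-1354) = 2080490/2049006 - 1608*(-1/(1354*(-924 - 1354))) = 2080490*(1/2049006) - 1608/((-1354*(-2278))) = 1040245/1024503 - 1608/3084412 = 1040245/1024503 - 1608*1/3084412 = 1040245/1024503 - 6/11509 = 11966032687/11791005027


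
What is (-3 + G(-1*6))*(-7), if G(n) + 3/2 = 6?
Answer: -21/2 ≈ -10.500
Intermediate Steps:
G(n) = 9/2 (G(n) = -3/2 + 6 = 9/2)
(-3 + G(-1*6))*(-7) = (-3 + 9/2)*(-7) = (3/2)*(-7) = -21/2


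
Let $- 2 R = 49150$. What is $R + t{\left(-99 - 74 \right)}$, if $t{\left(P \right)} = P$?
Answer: $-24748$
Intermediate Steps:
$R = -24575$ ($R = \left(- \frac{1}{2}\right) 49150 = -24575$)
$R + t{\left(-99 - 74 \right)} = -24575 - 173 = -24748$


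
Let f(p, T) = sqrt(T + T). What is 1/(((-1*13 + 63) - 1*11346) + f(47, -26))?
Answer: -2824/31899917 - I*sqrt(13)/63799834 ≈ -8.8527e-5 - 5.6513e-8*I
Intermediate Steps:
f(p, T) = sqrt(2)*sqrt(T) (f(p, T) = sqrt(2*T) = sqrt(2)*sqrt(T))
1/(((-1*13 + 63) - 1*11346) + f(47, -26)) = 1/(((-1*13 + 63) - 1*11346) + sqrt(2)*sqrt(-26)) = 1/(((-13 + 63) - 11346) + sqrt(2)*(I*sqrt(26))) = 1/((50 - 11346) + 2*I*sqrt(13)) = 1/(-11296 + 2*I*sqrt(13))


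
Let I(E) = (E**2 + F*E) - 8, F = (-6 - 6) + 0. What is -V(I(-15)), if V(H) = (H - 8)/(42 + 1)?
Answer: -389/43 ≈ -9.0465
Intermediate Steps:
F = -12 (F = -12 + 0 = -12)
I(E) = -8 + E**2 - 12*E (I(E) = (E**2 - 12*E) - 8 = -8 + E**2 - 12*E)
V(H) = -8/43 + H/43 (V(H) = (-8 + H)/43 = (-8 + H)*(1/43) = -8/43 + H/43)
-V(I(-15)) = -(-8/43 + (-8 + (-15)**2 - 12*(-15))/43) = -(-8/43 + (-8 + 225 + 180)/43) = -(-8/43 + (1/43)*397) = -(-8/43 + 397/43) = -1*389/43 = -389/43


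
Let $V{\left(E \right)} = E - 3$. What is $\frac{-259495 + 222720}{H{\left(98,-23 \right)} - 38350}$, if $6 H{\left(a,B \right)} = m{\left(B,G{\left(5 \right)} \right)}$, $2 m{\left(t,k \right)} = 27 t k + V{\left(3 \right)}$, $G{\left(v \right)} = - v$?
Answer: $\frac{29420}{30473} \approx 0.96544$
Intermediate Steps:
$V{\left(E \right)} = -3 + E$
$m{\left(t,k \right)} = \frac{27 k t}{2}$ ($m{\left(t,k \right)} = \frac{27 t k + \left(-3 + 3\right)}{2} = \frac{27 k t + 0}{2} = \frac{27 k t}{2}$)
$H{\left(a,B \right)} = - \frac{45 B}{4}$ ($H{\left(a,B \right)} = \frac{\frac{27}{2} \left(\left(-1\right) 5\right) B}{6} = \frac{\frac{27}{2} \left(-5\right) B}{6} = \frac{\left(- \frac{135}{2}\right) B}{6} = - \frac{45 B}{4}$)
$\frac{-259495 + 222720}{H{\left(98,-23 \right)} - 38350} = \frac{-259495 + 222720}{\left(- \frac{45}{4}\right) \left(-23\right) - 38350} = - \frac{36775}{\frac{1035}{4} - 38350} = - \frac{36775}{- \frac{152365}{4}} = \left(-36775\right) \left(- \frac{4}{152365}\right) = \frac{29420}{30473}$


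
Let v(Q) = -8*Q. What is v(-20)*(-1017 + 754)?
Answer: -42080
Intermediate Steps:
v(-20)*(-1017 + 754) = (-8*(-20))*(-1017 + 754) = 160*(-263) = -42080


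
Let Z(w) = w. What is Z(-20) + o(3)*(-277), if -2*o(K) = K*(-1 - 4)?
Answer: -4195/2 ≈ -2097.5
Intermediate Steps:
o(K) = 5*K/2 (o(K) = -K*(-1 - 4)/2 = -K*(-5)/2 = -(-5)*K/2 = 5*K/2)
Z(-20) + o(3)*(-277) = -20 + ((5/2)*3)*(-277) = -20 + (15/2)*(-277) = -20 - 4155/2 = -4195/2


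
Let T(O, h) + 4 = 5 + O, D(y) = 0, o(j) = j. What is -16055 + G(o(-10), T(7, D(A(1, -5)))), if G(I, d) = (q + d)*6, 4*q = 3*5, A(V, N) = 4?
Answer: -31969/2 ≈ -15985.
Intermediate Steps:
q = 15/4 (q = (3*5)/4 = (1/4)*15 = 15/4 ≈ 3.7500)
T(O, h) = 1 + O (T(O, h) = -4 + (5 + O) = 1 + O)
G(I, d) = 45/2 + 6*d (G(I, d) = (15/4 + d)*6 = 45/2 + 6*d)
-16055 + G(o(-10), T(7, D(A(1, -5)))) = -16055 + (45/2 + 6*(1 + 7)) = -16055 + (45/2 + 6*8) = -16055 + (45/2 + 48) = -16055 + 141/2 = -31969/2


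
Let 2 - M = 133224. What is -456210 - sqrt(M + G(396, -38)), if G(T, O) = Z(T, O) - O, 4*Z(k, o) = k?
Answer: -456210 - I*sqrt(133085) ≈ -4.5621e+5 - 364.81*I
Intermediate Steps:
M = -133222 (M = 2 - 1*133224 = 2 - 133224 = -133222)
Z(k, o) = k/4
G(T, O) = -O + T/4 (G(T, O) = T/4 - O = -O + T/4)
-456210 - sqrt(M + G(396, -38)) = -456210 - sqrt(-133222 + (-1*(-38) + (1/4)*396)) = -456210 - sqrt(-133222 + (38 + 99)) = -456210 - sqrt(-133222 + 137) = -456210 - sqrt(-133085) = -456210 - I*sqrt(133085)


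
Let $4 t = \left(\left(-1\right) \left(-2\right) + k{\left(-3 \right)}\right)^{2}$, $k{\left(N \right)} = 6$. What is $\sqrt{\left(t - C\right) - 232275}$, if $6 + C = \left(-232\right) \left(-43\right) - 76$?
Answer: $i \sqrt{242153} \approx 492.09 i$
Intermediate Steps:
$C = 9894$ ($C = -6 - -9900 = -6 + \left(9976 - 76\right) = -6 + 9900 = 9894$)
$t = 16$ ($t = \frac{\left(\left(-1\right) \left(-2\right) + 6\right)^{2}}{4} = \frac{\left(2 + 6\right)^{2}}{4} = \frac{8^{2}}{4} = \frac{1}{4} \cdot 64 = 16$)
$\sqrt{\left(t - C\right) - 232275} = \sqrt{\left(16 - 9894\right) - 232275} = \sqrt{-9878 - 232275} = \sqrt{-242153} = i \sqrt{242153}$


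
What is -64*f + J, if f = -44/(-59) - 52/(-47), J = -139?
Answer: -714151/2773 ≈ -257.54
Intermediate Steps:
f = 5136/2773 (f = -44*(-1/59) - 52*(-1/47) = 44/59 + 52/47 = 5136/2773 ≈ 1.8521)
-64*f + J = -64*5136/2773 - 139 = -328704/2773 - 139 = -714151/2773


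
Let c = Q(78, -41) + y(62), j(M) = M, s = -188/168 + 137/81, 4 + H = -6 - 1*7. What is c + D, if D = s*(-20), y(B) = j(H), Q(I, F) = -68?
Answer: -54685/567 ≈ -96.446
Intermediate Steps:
H = -17 (H = -4 + (-6 - 1*7) = -4 + (-6 - 7) = -4 - 13 = -17)
s = 649/1134 (s = -188*1/168 + 137*(1/81) = -47/42 + 137/81 = 649/1134 ≈ 0.57231)
y(B) = -17
D = -6490/567 (D = (649/1134)*(-20) = -6490/567 ≈ -11.446)
c = -85 (c = -68 - 17 = -85)
c + D = -85 - 6490/567 = -54685/567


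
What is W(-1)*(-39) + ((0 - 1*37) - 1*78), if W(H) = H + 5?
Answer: -271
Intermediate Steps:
W(H) = 5 + H
W(-1)*(-39) + ((0 - 1*37) - 1*78) = (5 - 1)*(-39) + ((0 - 1*37) - 1*78) = 4*(-39) + ((0 - 37) - 78) = -156 + (-37 - 78) = -156 - 115 = -271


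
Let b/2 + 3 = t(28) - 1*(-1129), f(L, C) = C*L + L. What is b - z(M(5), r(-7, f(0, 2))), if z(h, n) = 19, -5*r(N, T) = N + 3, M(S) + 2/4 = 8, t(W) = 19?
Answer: 2271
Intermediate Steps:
f(L, C) = L + C*L
b = 2290 (b = -6 + 2*(19 - 1*(-1129)) = -6 + 2*(19 + 1129) = -6 + 2*1148 = -6 + 2296 = 2290)
M(S) = 15/2 (M(S) = -½ + 8 = 15/2)
r(N, T) = -⅗ - N/5 (r(N, T) = -(N + 3)/5 = -(3 + N)/5 = -⅗ - N/5)
b - z(M(5), r(-7, f(0, 2))) = 2290 - 1*19 = 2290 - 19 = 2271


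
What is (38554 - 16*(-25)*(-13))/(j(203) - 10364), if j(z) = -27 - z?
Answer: -16677/5297 ≈ -3.1484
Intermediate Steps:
(38554 - 16*(-25)*(-13))/(j(203) - 10364) = (38554 - 16*(-25)*(-13))/((-27 - 1*203) - 10364) = (38554 + 400*(-13))/((-27 - 203) - 10364) = (38554 - 5200)/(-230 - 10364) = 33354/(-10594) = 33354*(-1/10594) = -16677/5297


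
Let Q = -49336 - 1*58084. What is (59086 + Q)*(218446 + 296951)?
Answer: -24911198598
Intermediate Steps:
Q = -107420 (Q = -49336 - 58084 = -107420)
(59086 + Q)*(218446 + 296951) = (59086 - 107420)*(218446 + 296951) = -48334*515397 = -24911198598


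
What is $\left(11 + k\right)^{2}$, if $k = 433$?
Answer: $197136$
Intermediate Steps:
$\left(11 + k\right)^{2} = \left(11 + 433\right)^{2} = 444^{2} = 197136$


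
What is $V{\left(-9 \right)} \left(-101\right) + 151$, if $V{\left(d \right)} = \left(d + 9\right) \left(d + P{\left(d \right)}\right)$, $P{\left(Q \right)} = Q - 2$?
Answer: $151$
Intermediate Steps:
$P{\left(Q \right)} = -2 + Q$
$V{\left(d \right)} = \left(-2 + 2 d\right) \left(9 + d\right)$ ($V{\left(d \right)} = \left(d + 9\right) \left(d + \left(-2 + d\right)\right) = \left(9 + d\right) \left(-2 + 2 d\right) = \left(-2 + 2 d\right) \left(9 + d\right)$)
$V{\left(-9 \right)} \left(-101\right) + 151 = \left(-18 + 2 \left(-9\right)^{2} + 16 \left(-9\right)\right) \left(-101\right) + 151 = \left(-18 + 2 \cdot 81 - 144\right) \left(-101\right) + 151 = \left(-18 + 162 - 144\right) \left(-101\right) + 151 = 0 \left(-101\right) + 151 = 0 + 151 = 151$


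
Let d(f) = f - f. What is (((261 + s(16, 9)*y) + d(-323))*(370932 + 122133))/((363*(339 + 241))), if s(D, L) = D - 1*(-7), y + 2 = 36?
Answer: 34284453/14036 ≈ 2442.6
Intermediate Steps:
y = 34 (y = -2 + 36 = 34)
s(D, L) = 7 + D (s(D, L) = D + 7 = 7 + D)
d(f) = 0
(((261 + s(16, 9)*y) + d(-323))*(370932 + 122133))/((363*(339 + 241))) = (((261 + (7 + 16)*34) + 0)*(370932 + 122133))/((363*(339 + 241))) = (((261 + 23*34) + 0)*493065)/((363*580)) = (((261 + 782) + 0)*493065)/210540 = ((1043 + 0)*493065)*(1/210540) = (1043*493065)*(1/210540) = 514266795*(1/210540) = 34284453/14036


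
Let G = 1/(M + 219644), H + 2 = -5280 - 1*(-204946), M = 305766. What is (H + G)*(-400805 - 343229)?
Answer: -39026615346510097/262705 ≈ -1.4856e+11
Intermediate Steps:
H = 199664 (H = -2 + (-5280 - 1*(-204946)) = -2 + (-5280 + 204946) = -2 + 199666 = 199664)
G = 1/525410 (G = 1/(305766 + 219644) = 1/525410 ≈ 1.9033e-6)
(H + G)*(-400805 - 343229) = (199664 + 1/525410)*(-400805 - 343229) = (104905462241/525410)*(-744034) = -39026615346510097/262705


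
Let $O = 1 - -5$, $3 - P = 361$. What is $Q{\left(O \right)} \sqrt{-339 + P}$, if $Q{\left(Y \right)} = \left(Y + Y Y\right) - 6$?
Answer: $36 i \sqrt{697} \approx 950.43 i$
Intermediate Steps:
$P = -358$ ($P = 3 - 361 = -358$)
$O = 6$ ($O = 1 + 5 = 6$)
$Q{\left(Y \right)} = -6 + Y + Y^{2}$ ($Q{\left(Y \right)} = \left(Y + Y^{2}\right) - 6 = -6 + Y + Y^{2}$)
$Q{\left(O \right)} \sqrt{-339 + P} = \left(-6 + 6 + 6^{2}\right) \sqrt{-339 - 358} = \left(-6 + 6 + 36\right) \sqrt{-697} = 36 i \sqrt{697}$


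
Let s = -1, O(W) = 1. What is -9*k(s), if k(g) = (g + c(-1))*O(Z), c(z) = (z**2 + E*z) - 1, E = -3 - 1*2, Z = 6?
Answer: -36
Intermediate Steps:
E = -5 (E = -3 - 2 = -5)
c(z) = -1 + z**2 - 5*z (c(z) = (z**2 - 5*z) - 1 = -1 + z**2 - 5*z)
k(g) = 5 + g (k(g) = (g + (-1 + (-1)**2 - 5*(-1)))*1 = (g + (-1 + 1 + 5))*1 = (g + 5)*1 = (5 + g)*1 = 5 + g)
-9*k(s) = -9*(5 - 1) = -9*4 = -36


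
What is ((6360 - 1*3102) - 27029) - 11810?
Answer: -35581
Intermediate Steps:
((6360 - 1*3102) - 27029) - 11810 = ((6360 - 3102) - 27029) - 11810 = (3258 - 27029) - 11810 = -23771 - 11810 = -35581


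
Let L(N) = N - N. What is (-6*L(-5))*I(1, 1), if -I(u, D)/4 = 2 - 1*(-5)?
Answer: 0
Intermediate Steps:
L(N) = 0
I(u, D) = -28 (I(u, D) = -4*(2 - 1*(-5)) = -4*(2 + 5) = -4*7 = -28)
(-6*L(-5))*I(1, 1) = -6*0*(-28) = 0*(-28) = 0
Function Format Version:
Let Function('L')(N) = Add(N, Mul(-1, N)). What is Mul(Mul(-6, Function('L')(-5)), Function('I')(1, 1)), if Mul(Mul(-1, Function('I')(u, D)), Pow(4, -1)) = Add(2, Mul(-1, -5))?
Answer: 0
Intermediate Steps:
Function('L')(N) = 0
Function('I')(u, D) = -28 (Function('I')(u, D) = Mul(-4, Add(2, Mul(-1, -5))) = Mul(-4, Add(2, 5)) = Mul(-4, 7) = -28)
Mul(Mul(-6, Function('L')(-5)), Function('I')(1, 1)) = Mul(Mul(-6, 0), -28) = Mul(0, -28) = 0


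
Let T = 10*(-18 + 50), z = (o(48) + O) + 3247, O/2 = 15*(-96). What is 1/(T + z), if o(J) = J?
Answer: 1/735 ≈ 0.0013605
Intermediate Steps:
O = -2880 (O = 2*(15*(-96)) = 2*(-1440) = -2880)
z = 415 (z = (48 - 2880) + 3247 = -2832 + 3247 = 415)
T = 320 (T = 10*32 = 320)
1/(T + z) = 1/(320 + 415) = 1/735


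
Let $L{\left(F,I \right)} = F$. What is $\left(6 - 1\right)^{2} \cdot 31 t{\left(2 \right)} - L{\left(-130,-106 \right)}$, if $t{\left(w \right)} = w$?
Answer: $1680$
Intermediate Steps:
$\left(6 - 1\right)^{2} \cdot 31 t{\left(2 \right)} - L{\left(-130,-106 \right)} = \left(6 - 1\right)^{2} \cdot 31 \cdot 2 - -130 = 5^{2} \cdot 31 \cdot 2 + 130 = 25 \cdot 31 \cdot 2 + 130 = 775 \cdot 2 + 130 = 1550 + 130 = 1680$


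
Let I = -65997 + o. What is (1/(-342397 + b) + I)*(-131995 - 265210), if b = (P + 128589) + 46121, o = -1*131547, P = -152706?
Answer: 25139785574353565/320393 ≈ 7.8465e+10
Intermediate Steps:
o = -131547
b = 22004 (b = (-152706 + 128589) + 46121 = -24117 + 46121 = 22004)
I = -197544 (I = -65997 - 131547 = -197544)
(1/(-342397 + b) + I)*(-131995 - 265210) = (1/(-342397 + 22004) - 197544)*(-131995 - 265210) = (1/(-320393) - 197544)*(-397205) = (-1/320393 - 197544)*(-397205) = -63291714793/320393*(-397205) = 25139785574353565/320393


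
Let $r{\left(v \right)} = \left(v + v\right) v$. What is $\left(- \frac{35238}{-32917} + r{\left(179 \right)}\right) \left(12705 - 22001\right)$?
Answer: $- \frac{19609190927872}{32917} \approx -5.9572 \cdot 10^{8}$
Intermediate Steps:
$r{\left(v \right)} = 2 v^{2}$ ($r{\left(v \right)} = 2 v v = 2 v^{2}$)
$\left(- \frac{35238}{-32917} + r{\left(179 \right)}\right) \left(12705 - 22001\right) = \left(- \frac{35238}{-32917} + 2 \cdot 179^{2}\right) \left(12705 - 22001\right) = \left(\left(-35238\right) \left(- \frac{1}{32917}\right) + 2 \cdot 32041\right) \left(-9296\right) = \left(\frac{35238}{32917} + 64082\right) \left(-9296\right) = \frac{2109422432}{32917} \left(-9296\right) = - \frac{19609190927872}{32917}$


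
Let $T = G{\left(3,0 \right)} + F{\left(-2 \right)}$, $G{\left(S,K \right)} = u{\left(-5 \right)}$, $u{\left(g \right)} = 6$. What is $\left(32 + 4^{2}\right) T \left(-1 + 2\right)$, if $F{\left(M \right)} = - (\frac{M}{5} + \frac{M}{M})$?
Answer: $\frac{1296}{5} \approx 259.2$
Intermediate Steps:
$G{\left(S,K \right)} = 6$
$F{\left(M \right)} = -1 - \frac{M}{5}$ ($F{\left(M \right)} = - (M \frac{1}{5} + 1) = - (\frac{M}{5} + 1) = - (1 + \frac{M}{5}) = -1 - \frac{M}{5}$)
$T = \frac{27}{5}$ ($T = 6 - \frac{3}{5} = \frac{27}{5} \approx 5.4$)
$\left(32 + 4^{2}\right) T \left(-1 + 2\right) = \left(32 + 4^{2}\right) \frac{27 \left(-1 + 2\right)}{5} = \left(32 + 16\right) \frac{27}{5} \cdot 1 = 48 \cdot \frac{27}{5} = \frac{1296}{5}$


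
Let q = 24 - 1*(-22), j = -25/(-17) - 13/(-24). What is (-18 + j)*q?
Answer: -150029/204 ≈ -735.44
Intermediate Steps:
j = 821/408 (j = -25*(-1/17) - 13*(-1/24) = 25/17 + 13/24 = 821/408 ≈ 2.0123)
q = 46 (q = 24 + 22 = 46)
(-18 + j)*q = (-18 + 821/408)*46 = -6523/408*46 = -150029/204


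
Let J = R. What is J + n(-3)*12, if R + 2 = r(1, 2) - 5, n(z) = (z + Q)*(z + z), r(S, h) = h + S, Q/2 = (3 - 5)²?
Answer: -364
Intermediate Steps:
Q = 8 (Q = 2*(3 - 5)² = 2*(-2)² = 2*4 = 8)
r(S, h) = S + h
n(z) = 2*z*(8 + z) (n(z) = (z + 8)*(z + z) = (8 + z)*(2*z) = 2*z*(8 + z))
R = -4 (R = -2 + ((1 + 2) - 5) = -2 + (3 - 5) = -2 - 2 = -4)
J = -4
J + n(-3)*12 = -4 + (2*(-3)*(8 - 3))*12 = -4 + (2*(-3)*5)*12 = -4 - 30*12 = -4 - 360 = -364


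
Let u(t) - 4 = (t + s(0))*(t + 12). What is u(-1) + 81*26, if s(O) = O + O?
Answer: 2099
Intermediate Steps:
s(O) = 2*O
u(t) = 4 + t*(12 + t) (u(t) = 4 + (t + 2*0)*(t + 12) = 4 + (t + 0)*(12 + t) = 4 + t*(12 + t))
u(-1) + 81*26 = (4 + (-1)**2 + 12*(-1)) + 81*26 = (4 + 1 - 12) + 2106 = -7 + 2106 = 2099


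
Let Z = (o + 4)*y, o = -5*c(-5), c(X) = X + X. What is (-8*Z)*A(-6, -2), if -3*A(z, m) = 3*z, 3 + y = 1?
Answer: 5184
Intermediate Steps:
y = -2 (y = -3 + 1 = -2)
A(z, m) = -z
c(X) = 2*X
o = 50 (o = -10*(-5) = -5*(-10) = 50)
Z = -108 (Z = (50 + 4)*(-2) = 54*(-2) = -108)
(-8*Z)*A(-6, -2) = (-8*(-108))*(-1*(-6)) = 864*6 = 5184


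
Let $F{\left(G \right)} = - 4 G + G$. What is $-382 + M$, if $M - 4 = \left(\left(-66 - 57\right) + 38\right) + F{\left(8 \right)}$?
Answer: $-487$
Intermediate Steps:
$F{\left(G \right)} = - 3 G$
$M = -105$ ($M = 4 + \left(\left(\left(-66 - 57\right) + 38\right) - 24\right) = 4 + \left(\left(-123 + 38\right) - 24\right) = 4 - 109 = -105$)
$-382 + M = -382 - 105 = -487$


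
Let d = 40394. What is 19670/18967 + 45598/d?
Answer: 829703623/383076499 ≈ 2.1659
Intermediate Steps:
19670/18967 + 45598/d = 19670/18967 + 45598/40394 = 19670*(1/18967) + 45598*(1/40394) = 19670/18967 + 22799/20197 = 829703623/383076499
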